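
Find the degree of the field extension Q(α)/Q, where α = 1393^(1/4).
[Q(α):Q] = 4

α is a root of x^4 - 1393. By Eisenstein's criterion at the prime p = 7 (which divides the constant term 1393 but p^2 = 49 does not, since 1393 is squarefree), x^4 - 1393 is irreducible over Q. Hence [Q(α):Q] = 4.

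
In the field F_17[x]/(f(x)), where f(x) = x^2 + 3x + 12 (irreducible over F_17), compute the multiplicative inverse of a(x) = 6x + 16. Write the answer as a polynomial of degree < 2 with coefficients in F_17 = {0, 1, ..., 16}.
a(x)^(-1) ≡ 5x + 13 (mod f(x))

Since f is irreducible over F_17, F_17[x]/(f) is a field and a(x) ≠ 0 has an inverse. Apply the extended Euclidean algorithm to f(x) and a(x) in F_17[x]: f(x) = (3x + 1)·a(x) + (13). The last nonzero remainder is the constant 13 = gcd(f, a) in F_17. Back-substituting through the division chain expresses 13 = s(x)·a(x) + t(x)·f(x) with s(x) ≡ 14x + 16 (mod f), so (14x + 16)·a(x) ≡ 13 (mod f). Multiplying by 13^(-1) ≡ 4 in F_17 gives a(x)^(-1) ≡ 4·(14x + 16) ≡ 5x + 13 (mod f). Check: (6x + 16)·(5x + 13) = 13x^2 + 5x + 4 ≡ 1 (mod x^2 + 3x + 12).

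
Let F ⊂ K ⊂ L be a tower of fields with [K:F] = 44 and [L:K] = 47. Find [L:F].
[L:F] = 2068

The tower law says that for any tower of field extensions F ⊂ K ⊂ L with finite degrees, [L:F] = [L:K] · [K:F]. Here this gives [L:F] = 47 · 44 = 2068.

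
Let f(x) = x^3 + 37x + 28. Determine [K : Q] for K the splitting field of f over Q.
[K : Q] = 6

By the rational root test, any rational root of the monic integer polynomial f(x) = x^3 + 37x + 28 must be an integer dividing the constant term 28, i.e. one of ±{1, 2, 4, 7, 14, 28}. Evaluating: f(1) = 66, f(-1) = -10, f(2) = 110, f(-2) = -54, f(4) = 240, f(-4) = -184, f(7) = 630, f(-7) = -574, f(14) = 3290, f(-14) = -3234, f(28) = 23016, f(-28) = -22960; none is 0, so f has no rational root and is therefore irreducible over Q (a cubic with no linear factor over a field is irreducible). For an irreducible cubic, the Galois group is A_3 or S_3 according as the discriminant disc(f) = -4a^3 - 27b^2 = -4·(37)^3 - 27·(28)^2 = -223780 is or is not a square in Q. Here disc(f) = -223780 is not a perfect square in Q, so the Galois group of f over Q is not contained in A_3 and must be all of S_3. The splitting field has degree |S_3| = 6 over Q, so [K : Q] = 6.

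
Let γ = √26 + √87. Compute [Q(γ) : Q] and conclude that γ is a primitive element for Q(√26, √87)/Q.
[Q(γ) : Q] = 4 (equivalently, Q(γ) = Q(√26, √87))

Obviously Q(γ) ⊆ Q(√26, √87), and [Q(√26, √87):Q] = 4 (since 26, 87 are distinct squarefree integers > 1 with 2262 not a perfect square). To show equality we compute the minimal polynomial of γ. From γ = √26 + √87: γ^2 = 26 + 2√(2262) + 87 = 113 + 2√(2262), so γ^2 - 113 = 2√(2262); squaring, (γ^2 - 113)^2 = 4·2262, i.e. γ^4 - 226γ^2 + 12769 - 9048 = 0, i.e. γ^4 - 226γ^2 + 3721 = 0. So γ is a root of x^4 - 226x^2 + 3721. This polynomial is irreducible over Q: it has no rational root (each ±√26 ± √87 is irrational), and any factorization into two quadratics over Q would force √(2262) ∈ Q (pairing opposite roots) or √26, √87 ∈ Q (other pairings), all impossible. Hence [Q(γ):Q] = 4 = [Q(√26, √87):Q], so Q(γ) = Q(√26, √87).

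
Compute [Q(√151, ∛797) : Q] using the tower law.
[Q(√151, ∛797) : Q] = 6

Let L = Q(√151, ∛797). Since Q(√151) ⊂ L and [Q(√151):Q] = 2, the tower law gives 2 | [L:Q]. Likewise Q(∛797) ⊂ L with [Q(∛797):Q] = 3 (because 797 is not a perfect cube), so 3 | [L:Q]. As gcd(2,3) = 1, [L:Q] is divisible by 6. Conversely L is generated over Q by √151 and ∛797, so [L:Q] ≤ 2·3 = 6. Therefore [Q(√151, ∛797) : Q] = 6.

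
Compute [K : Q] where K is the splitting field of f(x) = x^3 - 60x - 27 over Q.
[K : Q] = 6

By the rational root test, any rational root of the monic integer polynomial f(x) = x^3 - 60x - 27 must be an integer dividing the constant term -27, i.e. one of ±{1, 3, 9, 27}. Evaluating: f(1) = -86, f(-1) = 32, f(3) = -180, f(-3) = 126, f(9) = 162, f(-9) = -216, f(27) = 18036, f(-27) = -18090; none is 0, so f has no rational root and is therefore irreducible over Q (a cubic with no linear factor over a field is irreducible). For an irreducible cubic, the Galois group is A_3 or S_3 according as the discriminant disc(f) = -4a^3 - 27b^2 = -4·(-60)^3 - 27·(-27)^2 = 844317 is or is not a square in Q. Here disc(f) = 844317 is not a perfect square in Q, so the Galois group of f over Q is not contained in A_3 and must be all of S_3. The splitting field has degree |S_3| = 6 over Q, so [K : Q] = 6.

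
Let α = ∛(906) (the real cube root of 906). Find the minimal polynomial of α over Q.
m_α(x) = x^3 - 906

α satisfies α^3 = 906, so x^3 - 906 annihilates α. By the rational root test, a rational root p/q (in lowest terms) of x^3 - 906 would satisfy p^3 = 906 q^3, forcing q = 1 and p^3 = 906; but 906 is not a perfect cube, contradiction. A monic cubic over Q with no rational root is irreducible (any nontrivial factorization would include a linear factor). Hence x^3 - 906 is the minimal polynomial of α, and in particular [Q(α):Q] = 3.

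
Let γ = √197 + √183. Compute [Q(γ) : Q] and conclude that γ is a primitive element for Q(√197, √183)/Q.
[Q(γ) : Q] = 4 (equivalently, Q(γ) = Q(√197, √183))

Obviously Q(γ) ⊆ Q(√197, √183), and [Q(√197, √183):Q] = 4 (since 197, 183 are distinct squarefree integers > 1 with 36051 not a perfect square). To show equality we compute the minimal polynomial of γ. From γ = √197 + √183: γ^2 = 197 + 2√(36051) + 183 = 380 + 2√(36051), so γ^2 - 380 = 2√(36051); squaring, (γ^2 - 380)^2 = 4·36051, i.e. γ^4 - 760γ^2 + 144400 - 144204 = 0, i.e. γ^4 - 760γ^2 + 196 = 0. So γ is a root of x^4 - 760x^2 + 196. This polynomial is irreducible over Q: it has no rational root (each ±√197 ± √183 is irrational), and any factorization into two quadratics over Q would force √(36051) ∈ Q (pairing opposite roots) or √197, √183 ∈ Q (other pairings), all impossible. Hence [Q(γ):Q] = 4 = [Q(√197, √183):Q], so Q(γ) = Q(√197, √183).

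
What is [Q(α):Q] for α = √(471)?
[Q(α):Q] = 2

[Q(α):Q] equals the degree of the minimal polynomial of α. Here α^2 = 471 and x^2 - 471 is irreducible (d = 471 is squarefree, ≠ 1, hence not a square), so deg(m_α) = 2. Thus [Q(α):Q] = 2.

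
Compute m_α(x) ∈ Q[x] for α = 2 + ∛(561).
m_α(x) = x^3 - 6x^2 + 12x - 569

Set β = α - 2 = ∛(561), so β^3 = 561. Then (α - 2)^3 - 561 = 0, i.e. α is a root of g(x) = (x - 2)^3 - 561 = x^3 - 6x^2 + 12x - 569. Since g(x) = h(x - 2) where h(x) = x^3 - 561, and h is irreducible over Q (because 561 is not a perfect cube, so h has no rational root, and a monic cubic with no rational root is irreducible), g is also irreducible (irreducibility is preserved under the substitution x → x - 2). Hence m_α(x) = x^3 - 6x^2 + 12x - 569.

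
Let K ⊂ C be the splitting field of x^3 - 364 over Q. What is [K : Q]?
[K : Q] = 6

The roots of x^3 - 364 are ∛364, ω∛364, ω^2∛364 where ω = e^(2πi/3) is a primitive cube root of unity, so K = Q(∛364, ω). Now [Q(∛364):Q] = 3 (since 364 is not a perfect cube, x^3 - 364 is irreducible) and [Q(ω):Q] = 2. Both 2 and 3 divide [K:Q], and [K:Q] ≤ 3·2 = 6, so [K:Q] = 6. (Equivalently: Q(∛364) ⊂ R but ω ∉ R, so [K : Q(∛364)] = 2.)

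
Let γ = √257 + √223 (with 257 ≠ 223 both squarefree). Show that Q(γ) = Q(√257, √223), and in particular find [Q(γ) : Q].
[Q(γ) : Q] = 4 (equivalently, Q(γ) = Q(√257, √223))

Obviously Q(γ) ⊆ Q(√257, √223), and [Q(√257, √223):Q] = 4 (since 257, 223 are distinct squarefree integers > 1 with 57311 not a perfect square). To show equality we compute the minimal polynomial of γ. From γ = √257 + √223: γ^2 = 257 + 2√(57311) + 223 = 480 + 2√(57311), so γ^2 - 480 = 2√(57311); squaring, (γ^2 - 480)^2 = 4·57311, i.e. γ^4 - 960γ^2 + 230400 - 229244 = 0, i.e. γ^4 - 960γ^2 + 1156 = 0. So γ is a root of x^4 - 960x^2 + 1156. This polynomial is irreducible over Q: it has no rational root (each ±√257 ± √223 is irrational), and any factorization into two quadratics over Q would force √(57311) ∈ Q (pairing opposite roots) or √257, √223 ∈ Q (other pairings), all impossible. Hence [Q(γ):Q] = 4 = [Q(√257, √223):Q], so Q(γ) = Q(√257, √223).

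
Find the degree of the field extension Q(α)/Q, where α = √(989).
[Q(α):Q] = 2

[Q(α):Q] equals the degree of the minimal polynomial of α. Here α^2 = 989 and x^2 - 989 is irreducible (d = 989 is squarefree, ≠ 1, hence not a square), so deg(m_α) = 2. Thus [Q(α):Q] = 2.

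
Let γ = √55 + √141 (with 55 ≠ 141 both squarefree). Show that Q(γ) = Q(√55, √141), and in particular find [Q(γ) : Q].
[Q(γ) : Q] = 4 (equivalently, Q(γ) = Q(√55, √141))

Obviously Q(γ) ⊆ Q(√55, √141), and [Q(√55, √141):Q] = 4 (since 55, 141 are distinct squarefree integers > 1 with 7755 not a perfect square). To show equality we compute the minimal polynomial of γ. From γ = √55 + √141: γ^2 = 55 + 2√(7755) + 141 = 196 + 2√(7755), so γ^2 - 196 = 2√(7755); squaring, (γ^2 - 196)^2 = 4·7755, i.e. γ^4 - 392γ^2 + 38416 - 31020 = 0, i.e. γ^4 - 392γ^2 + 7396 = 0. So γ is a root of x^4 - 392x^2 + 7396. This polynomial is irreducible over Q: it has no rational root (each ±√55 ± √141 is irrational), and any factorization into two quadratics over Q would force √(7755) ∈ Q (pairing opposite roots) or √55, √141 ∈ Q (other pairings), all impossible. Hence [Q(γ):Q] = 4 = [Q(√55, √141):Q], so Q(γ) = Q(√55, √141).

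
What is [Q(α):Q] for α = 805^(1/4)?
[Q(α):Q] = 4

α is a root of x^4 - 805. By Eisenstein's criterion at the prime p = 5 (which divides the constant term 805 but p^2 = 25 does not, since 805 is squarefree), x^4 - 805 is irreducible over Q. Hence [Q(α):Q] = 4.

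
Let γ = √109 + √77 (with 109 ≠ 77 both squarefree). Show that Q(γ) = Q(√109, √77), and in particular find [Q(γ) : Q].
[Q(γ) : Q] = 4 (equivalently, Q(γ) = Q(√109, √77))

Obviously Q(γ) ⊆ Q(√109, √77), and [Q(√109, √77):Q] = 4 (since 109, 77 are distinct squarefree integers > 1 with 8393 not a perfect square). To show equality we compute the minimal polynomial of γ. From γ = √109 + √77: γ^2 = 109 + 2√(8393) + 77 = 186 + 2√(8393), so γ^2 - 186 = 2√(8393); squaring, (γ^2 - 186)^2 = 4·8393, i.e. γ^4 - 372γ^2 + 34596 - 33572 = 0, i.e. γ^4 - 372γ^2 + 1024 = 0. So γ is a root of x^4 - 372x^2 + 1024. This polynomial is irreducible over Q: it has no rational root (each ±√109 ± √77 is irrational), and any factorization into two quadratics over Q would force √(8393) ∈ Q (pairing opposite roots) or √109, √77 ∈ Q (other pairings), all impossible. Hence [Q(γ):Q] = 4 = [Q(√109, √77):Q], so Q(γ) = Q(√109, √77).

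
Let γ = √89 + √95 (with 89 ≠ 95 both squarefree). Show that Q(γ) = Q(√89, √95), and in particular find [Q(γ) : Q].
[Q(γ) : Q] = 4 (equivalently, Q(γ) = Q(√89, √95))

Obviously Q(γ) ⊆ Q(√89, √95), and [Q(√89, √95):Q] = 4 (since 89, 95 are distinct squarefree integers > 1 with 8455 not a perfect square). To show equality we compute the minimal polynomial of γ. From γ = √89 + √95: γ^2 = 89 + 2√(8455) + 95 = 184 + 2√(8455), so γ^2 - 184 = 2√(8455); squaring, (γ^2 - 184)^2 = 4·8455, i.e. γ^4 - 368γ^2 + 33856 - 33820 = 0, i.e. γ^4 - 368γ^2 + 36 = 0. So γ is a root of x^4 - 368x^2 + 36. This polynomial is irreducible over Q: it has no rational root (each ±√89 ± √95 is irrational), and any factorization into two quadratics over Q would force √(8455) ∈ Q (pairing opposite roots) or √89, √95 ∈ Q (other pairings), all impossible. Hence [Q(γ):Q] = 4 = [Q(√89, √95):Q], so Q(γ) = Q(√89, √95).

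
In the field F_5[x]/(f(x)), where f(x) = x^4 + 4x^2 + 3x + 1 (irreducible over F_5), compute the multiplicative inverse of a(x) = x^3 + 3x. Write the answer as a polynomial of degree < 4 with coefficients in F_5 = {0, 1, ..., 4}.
a(x)^(-1) ≡ 4x^3 + 3x^2 + 3x (mod f(x))

Since f is irreducible over F_5, F_5[x]/(f) is a field and a(x) ≠ 0 has an inverse. Apply the extended Euclidean algorithm to f(x) and a(x) in F_5[x]: f(x) = (x)·a(x) + (x^2 + 3x + 1);  a(x) = (x + 2)·(x^2 + 3x + 1) + (x + 3);  (x^2 + 3x + 1) = (x)·(x + 3) + (1). The last nonzero remainder is the constant 1 = gcd(f, a) in F_5. Back-substituting through the division chain expresses 1 = s(x)·a(x) + t(x)·f(x) with s(x) ≡ 4x^3 + 3x^2 + 3x (mod f), so a(x)^(-1) ≡ s(x) = 4x^3 + 3x^2 + 3x (mod f). Check: (x^3 + 3x)·(4x^3 + 3x^2 + 3x) = 4x^6 + 3x^5 + 4x^3 + 4x^2 ≡ 1 (mod x^4 + 4x^2 + 3x + 1).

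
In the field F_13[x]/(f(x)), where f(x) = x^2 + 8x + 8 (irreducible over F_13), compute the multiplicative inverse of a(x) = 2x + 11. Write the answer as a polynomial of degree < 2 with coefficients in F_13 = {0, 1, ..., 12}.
a(x)^(-1) ≡ 8x + 7 (mod f(x))

Since f is irreducible over F_13, F_13[x]/(f) is a field and a(x) ≠ 0 has an inverse. Apply the extended Euclidean algorithm to f(x) and a(x) in F_13[x]: f(x) = (7x + 11)·a(x) + (4). The last nonzero remainder is the constant 4 = gcd(f, a) in F_13. Back-substituting through the division chain expresses 4 = s(x)·a(x) + t(x)·f(x) with s(x) ≡ 6x + 2 (mod f), so (6x + 2)·a(x) ≡ 4 (mod f). Multiplying by 4^(-1) ≡ 10 in F_13 gives a(x)^(-1) ≡ 10·(6x + 2) ≡ 8x + 7 (mod f). Check: (2x + 11)·(8x + 7) = 3x^2 + 11x + 12 ≡ 1 (mod x^2 + 8x + 8).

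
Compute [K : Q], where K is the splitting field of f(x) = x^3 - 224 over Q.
[K : Q] = 6

The roots of x^3 - 224 are ∛224, ω∛224, ω^2∛224 where ω = e^(2πi/3) is a primitive cube root of unity, so K = Q(∛224, ω). Now [Q(∛224):Q] = 3 (since 224 is not a perfect cube, x^3 - 224 is irreducible) and [Q(ω):Q] = 2. Both 2 and 3 divide [K:Q], and [K:Q] ≤ 3·2 = 6, so [K:Q] = 6. (Equivalently: Q(∛224) ⊂ R but ω ∉ R, so [K : Q(∛224)] = 2.)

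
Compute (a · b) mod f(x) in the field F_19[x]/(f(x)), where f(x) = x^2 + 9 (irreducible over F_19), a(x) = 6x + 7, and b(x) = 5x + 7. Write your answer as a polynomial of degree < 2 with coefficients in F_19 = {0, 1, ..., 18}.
a · b ≡ x + 7 (mod f(x))

Multiply in F_19[x]: a(x)·b(x) = (6x + 7)·(5x + 7) = 11x^2 + x + 11. This has degree ≥ 2, so divide by f(x) over F_19: 11x^2 + x + 11 = (11)·(x^2 + 9) + (x + 7). Hence a·b ≡ x + 7 (mod f). (F_19[x]/(f) is a field with 19^2 = 361 elements since f is irreducible of degree 2.)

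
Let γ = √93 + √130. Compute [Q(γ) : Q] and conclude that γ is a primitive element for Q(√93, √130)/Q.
[Q(γ) : Q] = 4 (equivalently, Q(γ) = Q(√93, √130))

Obviously Q(γ) ⊆ Q(√93, √130), and [Q(√93, √130):Q] = 4 (since 93, 130 are distinct squarefree integers > 1 with 12090 not a perfect square). To show equality we compute the minimal polynomial of γ. From γ = √93 + √130: γ^2 = 93 + 2√(12090) + 130 = 223 + 2√(12090), so γ^2 - 223 = 2√(12090); squaring, (γ^2 - 223)^2 = 4·12090, i.e. γ^4 - 446γ^2 + 49729 - 48360 = 0, i.e. γ^4 - 446γ^2 + 1369 = 0. So γ is a root of x^4 - 446x^2 + 1369. This polynomial is irreducible over Q: it has no rational root (each ±√93 ± √130 is irrational), and any factorization into two quadratics over Q would force √(12090) ∈ Q (pairing opposite roots) or √93, √130 ∈ Q (other pairings), all impossible. Hence [Q(γ):Q] = 4 = [Q(√93, √130):Q], so Q(γ) = Q(√93, √130).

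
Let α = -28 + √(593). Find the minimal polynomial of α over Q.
m_α(x) = x^2 + 56x + 191

From α + 28 = √(593), squaring gives (α + 28)^2 = 593, i.e. α^2 + 56α + 784 = 593, so α^2 + 56α + 191 = 0. The discriminant of x^2 + 56x + 191 is (56)^2 - 4·(191) = 3136 - 764 = 2372, and 4·(593) is not a perfect square in Q since 593 is squarefree and ≠ 1. Hence x^2 + 56x + 191 is irreducible over Q and is the minimal polynomial of α.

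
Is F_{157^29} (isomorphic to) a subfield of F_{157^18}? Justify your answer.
No: F_{157^29} is not a subfield of F_{157^18}

F_{p^m} embeds in F_{p^n} iff m | n. Here 29 ∤ 18 (since 18 = 0·29 + 18 with remainder 18 ≠ 0), so F_{157^29} is not a subfield of F_{157^18}. Equivalently: if it were, the tower law would give 29 = [F_{157^29}:F_157] dividing [F_{157^18}:F_157] = 18, contradiction.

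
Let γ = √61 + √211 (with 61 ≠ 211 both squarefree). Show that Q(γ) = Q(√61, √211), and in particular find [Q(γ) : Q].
[Q(γ) : Q] = 4 (equivalently, Q(γ) = Q(√61, √211))

Obviously Q(γ) ⊆ Q(√61, √211), and [Q(√61, √211):Q] = 4 (since 61, 211 are distinct squarefree integers > 1 with 12871 not a perfect square). To show equality we compute the minimal polynomial of γ. From γ = √61 + √211: γ^2 = 61 + 2√(12871) + 211 = 272 + 2√(12871), so γ^2 - 272 = 2√(12871); squaring, (γ^2 - 272)^2 = 4·12871, i.e. γ^4 - 544γ^2 + 73984 - 51484 = 0, i.e. γ^4 - 544γ^2 + 22500 = 0. So γ is a root of x^4 - 544x^2 + 22500. This polynomial is irreducible over Q: it has no rational root (each ±√61 ± √211 is irrational), and any factorization into two quadratics over Q would force √(12871) ∈ Q (pairing opposite roots) or √61, √211 ∈ Q (other pairings), all impossible. Hence [Q(γ):Q] = 4 = [Q(√61, √211):Q], so Q(γ) = Q(√61, √211).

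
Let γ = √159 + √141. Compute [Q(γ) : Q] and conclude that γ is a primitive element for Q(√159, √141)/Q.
[Q(γ) : Q] = 4 (equivalently, Q(γ) = Q(√159, √141))

Obviously Q(γ) ⊆ Q(√159, √141), and [Q(√159, √141):Q] = 4 (since 159, 141 are distinct squarefree integers > 1 with 22419 not a perfect square). To show equality we compute the minimal polynomial of γ. From γ = √159 + √141: γ^2 = 159 + 2√(22419) + 141 = 300 + 2√(22419), so γ^2 - 300 = 2√(22419); squaring, (γ^2 - 300)^2 = 4·22419, i.e. γ^4 - 600γ^2 + 90000 - 89676 = 0, i.e. γ^4 - 600γ^2 + 324 = 0. So γ is a root of x^4 - 600x^2 + 324. This polynomial is irreducible over Q: it has no rational root (each ±√159 ± √141 is irrational), and any factorization into two quadratics over Q would force √(22419) ∈ Q (pairing opposite roots) or √159, √141 ∈ Q (other pairings), all impossible. Hence [Q(γ):Q] = 4 = [Q(√159, √141):Q], so Q(γ) = Q(√159, √141).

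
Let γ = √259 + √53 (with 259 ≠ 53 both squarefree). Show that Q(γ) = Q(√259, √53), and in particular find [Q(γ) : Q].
[Q(γ) : Q] = 4 (equivalently, Q(γ) = Q(√259, √53))

Obviously Q(γ) ⊆ Q(√259, √53), and [Q(√259, √53):Q] = 4 (since 259, 53 are distinct squarefree integers > 1 with 13727 not a perfect square). To show equality we compute the minimal polynomial of γ. From γ = √259 + √53: γ^2 = 259 + 2√(13727) + 53 = 312 + 2√(13727), so γ^2 - 312 = 2√(13727); squaring, (γ^2 - 312)^2 = 4·13727, i.e. γ^4 - 624γ^2 + 97344 - 54908 = 0, i.e. γ^4 - 624γ^2 + 42436 = 0. So γ is a root of x^4 - 624x^2 + 42436. This polynomial is irreducible over Q: it has no rational root (each ±√259 ± √53 is irrational), and any factorization into two quadratics over Q would force √(13727) ∈ Q (pairing opposite roots) or √259, √53 ∈ Q (other pairings), all impossible. Hence [Q(γ):Q] = 4 = [Q(√259, √53):Q], so Q(γ) = Q(√259, √53).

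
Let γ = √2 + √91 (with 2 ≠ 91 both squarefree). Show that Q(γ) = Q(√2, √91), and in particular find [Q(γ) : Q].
[Q(γ) : Q] = 4 (equivalently, Q(γ) = Q(√2, √91))

Obviously Q(γ) ⊆ Q(√2, √91), and [Q(√2, √91):Q] = 4 (since 2, 91 are distinct squarefree integers > 1 with 182 not a perfect square). To show equality we compute the minimal polynomial of γ. From γ = √2 + √91: γ^2 = 2 + 2√(182) + 91 = 93 + 2√(182), so γ^2 - 93 = 2√(182); squaring, (γ^2 - 93)^2 = 4·182, i.e. γ^4 - 186γ^2 + 8649 - 728 = 0, i.e. γ^4 - 186γ^2 + 7921 = 0. So γ is a root of x^4 - 186x^2 + 7921. This polynomial is irreducible over Q: it has no rational root (each ±√2 ± √91 is irrational), and any factorization into two quadratics over Q would force √(182) ∈ Q (pairing opposite roots) or √2, √91 ∈ Q (other pairings), all impossible. Hence [Q(γ):Q] = 4 = [Q(√2, √91):Q], so Q(γ) = Q(√2, √91).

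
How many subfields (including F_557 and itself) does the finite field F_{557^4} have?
F_{557^4} has 3 subfields

The subfields of F_{p^n} are exactly the fields F_{p^d} for d | n (each is the fixed field of the unique index-d subgroup of Gal(F_{p^n}/F_p) ≅ Z/nZ). The divisors of n = 4 are {1, 2, 4}, giving 3 subfields: F_{557^1}, F_{557^2}, F_{557^4}.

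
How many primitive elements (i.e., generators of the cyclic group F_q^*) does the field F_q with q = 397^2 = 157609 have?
There are φ(157608) = 47520 primitive elements

F_q^* is cyclic of order q - 1 = 157608. A cyclic group of order m has exactly φ(m) generators. Here m = 157608 = 2^3 · 3^2 · 11 · 199, so the number of primitive elements is φ(157608) = 47520.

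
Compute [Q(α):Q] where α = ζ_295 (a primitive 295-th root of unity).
[Q(α):Q] = 232

The minimal polynomial of ζ_295 over Q is the 295-th cyclotomic polynomial Φ_295(x), which is irreducible over Q and has degree φ(295) = 232. Hence [Q(α):Q] = φ(295) = 232.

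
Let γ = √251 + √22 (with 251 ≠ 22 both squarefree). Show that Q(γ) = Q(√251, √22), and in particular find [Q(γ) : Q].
[Q(γ) : Q] = 4 (equivalently, Q(γ) = Q(√251, √22))

Obviously Q(γ) ⊆ Q(√251, √22), and [Q(√251, √22):Q] = 4 (since 251, 22 are distinct squarefree integers > 1 with 5522 not a perfect square). To show equality we compute the minimal polynomial of γ. From γ = √251 + √22: γ^2 = 251 + 2√(5522) + 22 = 273 + 2√(5522), so γ^2 - 273 = 2√(5522); squaring, (γ^2 - 273)^2 = 4·5522, i.e. γ^4 - 546γ^2 + 74529 - 22088 = 0, i.e. γ^4 - 546γ^2 + 52441 = 0. So γ is a root of x^4 - 546x^2 + 52441. This polynomial is irreducible over Q: it has no rational root (each ±√251 ± √22 is irrational), and any factorization into two quadratics over Q would force √(5522) ∈ Q (pairing opposite roots) or √251, √22 ∈ Q (other pairings), all impossible. Hence [Q(γ):Q] = 4 = [Q(√251, √22):Q], so Q(γ) = Q(√251, √22).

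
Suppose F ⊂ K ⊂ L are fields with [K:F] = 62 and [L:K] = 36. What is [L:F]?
[L:F] = 2232

The tower law says that for any tower of field extensions F ⊂ K ⊂ L with finite degrees, [L:F] = [L:K] · [K:F]. Here this gives [L:F] = 36 · 62 = 2232.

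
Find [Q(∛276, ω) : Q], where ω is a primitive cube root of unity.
[Q(∛276, ω) : Q] = 6

[Q(∛276):Q] = 3 (min poly x^3 - 276, irreducible since 276 is not a perfect cube). [Q(ω):Q] = 2 (min poly x^2 + x + 1). Since Q(∛276) ⊂ R and ω ∉ R, we have ω ∉ Q(∛276), so x^2 + x + 1 remains irreducible over Q(∛276) and [Q(∛276, ω) : Q(∛276)] = 2. By the tower law, [Q(∛276, ω) : Q] = 3 · 2 = 6. (In fact Q(∛276, ω) is the splitting field of x^3 - 276 over Q.)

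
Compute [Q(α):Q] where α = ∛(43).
[Q(α):Q] = 3

The minimal polynomial of α is x^3 - 43, irreducible over Q since 43 is not a perfect cube (so x^3 - 43 has no rational root). Hence [Q(α):Q] = deg(m_α) = 3.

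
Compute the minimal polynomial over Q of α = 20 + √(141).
m_α(x) = x^2 - 40x + 259

From α - 20 = √(141), squaring gives (α - 20)^2 = 141, i.e. α^2 - 40α + 400 = 141, so α^2 - 40α + 259 = 0. The discriminant of x^2 - 40x + 259 is (-40)^2 - 4·(259) = 1600 - 1036 = 564, and 4·(141) is not a perfect square in Q since 141 is squarefree and ≠ 1. Hence x^2 - 40x + 259 is irreducible over Q and is the minimal polynomial of α.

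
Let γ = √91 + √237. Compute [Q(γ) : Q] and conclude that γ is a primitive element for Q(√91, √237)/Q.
[Q(γ) : Q] = 4 (equivalently, Q(γ) = Q(√91, √237))

Obviously Q(γ) ⊆ Q(√91, √237), and [Q(√91, √237):Q] = 4 (since 91, 237 are distinct squarefree integers > 1 with 21567 not a perfect square). To show equality we compute the minimal polynomial of γ. From γ = √91 + √237: γ^2 = 91 + 2√(21567) + 237 = 328 + 2√(21567), so γ^2 - 328 = 2√(21567); squaring, (γ^2 - 328)^2 = 4·21567, i.e. γ^4 - 656γ^2 + 107584 - 86268 = 0, i.e. γ^4 - 656γ^2 + 21316 = 0. So γ is a root of x^4 - 656x^2 + 21316. This polynomial is irreducible over Q: it has no rational root (each ±√91 ± √237 is irrational), and any factorization into two quadratics over Q would force √(21567) ∈ Q (pairing opposite roots) or √91, √237 ∈ Q (other pairings), all impossible. Hence [Q(γ):Q] = 4 = [Q(√91, √237):Q], so Q(γ) = Q(√91, √237).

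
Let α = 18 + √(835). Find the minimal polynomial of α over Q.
m_α(x) = x^2 - 36x - 511

From α - 18 = √(835), squaring gives (α - 18)^2 = 835, i.e. α^2 - 36α + 324 = 835, so α^2 - 36α - 511 = 0. The discriminant of x^2 - 36x - 511 is (-36)^2 - 4·(-511) = 1296 + 2044 = 3340, and 4·(835) is not a perfect square in Q since 835 is squarefree and ≠ 1. Hence x^2 - 36x - 511 is irreducible over Q and is the minimal polynomial of α.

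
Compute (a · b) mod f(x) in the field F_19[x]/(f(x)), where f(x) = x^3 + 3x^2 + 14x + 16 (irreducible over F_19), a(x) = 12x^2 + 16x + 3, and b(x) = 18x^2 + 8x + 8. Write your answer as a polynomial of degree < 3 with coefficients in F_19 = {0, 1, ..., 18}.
a · b ≡ 3x^2 + 12x + 11 (mod f(x))

Multiply in F_19[x]: a(x)·b(x) = (12x^2 + 16x + 3)·(18x^2 + 8x + 8) = 7x^4 + 4x^3 + 12x^2 + 5. This has degree ≥ 3, so divide by f(x) over F_19: 7x^4 + 4x^3 + 12x^2 + 5 = (7x + 2)·(x^3 + 3x^2 + 14x + 16) + (3x^2 + 12x + 11). Hence a·b ≡ 3x^2 + 12x + 11 (mod f). (F_19[x]/(f) is a field with 19^3 = 6859 elements since f is irreducible of degree 3.)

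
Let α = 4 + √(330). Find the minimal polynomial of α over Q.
m_α(x) = x^2 - 8x - 314

From α - 4 = √(330), squaring gives (α - 4)^2 = 330, i.e. α^2 - 8α + 16 = 330, so α^2 - 8α - 314 = 0. The discriminant of x^2 - 8x - 314 is (-8)^2 - 4·(-314) = 64 + 1256 = 1320, and 4·(330) is not a perfect square in Q since 330 is squarefree and ≠ 1. Hence x^2 - 8x - 314 is irreducible over Q and is the minimal polynomial of α.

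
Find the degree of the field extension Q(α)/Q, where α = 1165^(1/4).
[Q(α):Q] = 4

α is a root of x^4 - 1165. By Eisenstein's criterion at the prime p = 5 (which divides the constant term 1165 but p^2 = 25 does not, since 1165 is squarefree), x^4 - 1165 is irreducible over Q. Hence [Q(α):Q] = 4.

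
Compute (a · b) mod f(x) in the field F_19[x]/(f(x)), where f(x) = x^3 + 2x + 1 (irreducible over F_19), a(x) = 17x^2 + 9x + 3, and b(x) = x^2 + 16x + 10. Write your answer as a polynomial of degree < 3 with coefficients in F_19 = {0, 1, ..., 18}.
a · b ≡ 17x^2 + 15x + 15 (mod f(x))

Multiply in F_19[x]: a(x)·b(x) = (17x^2 + 9x + 3)·(x^2 + 16x + 10) = 17x^4 + 15x^3 + 13x^2 + 5x + 11. This has degree ≥ 3, so divide by f(x) over F_19: 17x^4 + 15x^3 + 13x^2 + 5x + 11 = (17x + 15)·(x^3 + 2x + 1) + (17x^2 + 15x + 15). Hence a·b ≡ 17x^2 + 15x + 15 (mod f). (F_19[x]/(f) is a field with 19^3 = 6859 elements since f is irreducible of degree 3.)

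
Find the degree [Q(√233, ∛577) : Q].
[Q(√233, ∛577) : Q] = 6

Let L = Q(√233, ∛577). Since Q(√233) ⊂ L and [Q(√233):Q] = 2, the tower law gives 2 | [L:Q]. Likewise Q(∛577) ⊂ L with [Q(∛577):Q] = 3 (because 577 is not a perfect cube), so 3 | [L:Q]. As gcd(2,3) = 1, [L:Q] is divisible by 6. Conversely L is generated over Q by √233 and ∛577, so [L:Q] ≤ 2·3 = 6. Therefore [Q(√233, ∛577) : Q] = 6.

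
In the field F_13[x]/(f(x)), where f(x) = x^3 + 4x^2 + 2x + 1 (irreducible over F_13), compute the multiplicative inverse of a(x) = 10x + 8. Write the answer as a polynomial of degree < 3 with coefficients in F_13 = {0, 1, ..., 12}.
a(x)^(-1) ≡ 6x^2 + x + 6 (mod f(x))

Since f is irreducible over F_13, F_13[x]/(f) is a field and a(x) ≠ 0 has an inverse. Apply the extended Euclidean algorithm to f(x) and a(x) in F_13[x]: f(x) = (4x^2 + 5x + 4)·a(x) + (8). The last nonzero remainder is the constant 8 = gcd(f, a) in F_13. Back-substituting through the division chain expresses 8 = s(x)·a(x) + t(x)·f(x) with s(x) ≡ 9x^2 + 8x + 9 (mod f), so (9x^2 + 8x + 9)·a(x) ≡ 8 (mod f). Multiplying by 8^(-1) ≡ 5 in F_13 gives a(x)^(-1) ≡ 5·(9x^2 + 8x + 9) ≡ 6x^2 + x + 6 (mod f). Check: (10x + 8)·(6x^2 + x + 6) = 8x^3 + 6x^2 + 3x + 9 ≡ 1 (mod x^3 + 4x^2 + 2x + 1).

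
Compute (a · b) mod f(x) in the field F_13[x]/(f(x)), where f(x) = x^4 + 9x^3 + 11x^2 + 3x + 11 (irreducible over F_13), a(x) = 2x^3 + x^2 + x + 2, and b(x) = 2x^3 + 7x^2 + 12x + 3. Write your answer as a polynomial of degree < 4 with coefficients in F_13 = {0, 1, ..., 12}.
a · b ≡ 3x^3 + 6x^2 + 6 (mod f(x))

Multiply in F_13[x]: a(x)·b(x) = (2x^3 + x^2 + x + 2)·(2x^3 + 7x^2 + 12x + 3) = 4x^6 + 3x^5 + 7x^4 + 3x^3 + 3x^2 + x + 6. This has degree ≥ 4, so divide by f(x) over F_13: 4x^6 + 3x^5 + 7x^4 + 3x^3 + 3x^2 + x + 6 = (4x^2 + 6x)·(x^4 + 9x^3 + 11x^2 + 3x + 11) + (3x^3 + 6x^2 + 6). Hence a·b ≡ 3x^3 + 6x^2 + 6 (mod f). (F_13[x]/(f) is a field with 13^4 = 28561 elements since f is irreducible of degree 4.)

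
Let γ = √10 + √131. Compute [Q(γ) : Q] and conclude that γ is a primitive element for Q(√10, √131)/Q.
[Q(γ) : Q] = 4 (equivalently, Q(γ) = Q(√10, √131))

Obviously Q(γ) ⊆ Q(√10, √131), and [Q(√10, √131):Q] = 4 (since 10, 131 are distinct squarefree integers > 1 with 1310 not a perfect square). To show equality we compute the minimal polynomial of γ. From γ = √10 + √131: γ^2 = 10 + 2√(1310) + 131 = 141 + 2√(1310), so γ^2 - 141 = 2√(1310); squaring, (γ^2 - 141)^2 = 4·1310, i.e. γ^4 - 282γ^2 + 19881 - 5240 = 0, i.e. γ^4 - 282γ^2 + 14641 = 0. So γ is a root of x^4 - 282x^2 + 14641. This polynomial is irreducible over Q: it has no rational root (each ±√10 ± √131 is irrational), and any factorization into two quadratics over Q would force √(1310) ∈ Q (pairing opposite roots) or √10, √131 ∈ Q (other pairings), all impossible. Hence [Q(γ):Q] = 4 = [Q(√10, √131):Q], so Q(γ) = Q(√10, √131).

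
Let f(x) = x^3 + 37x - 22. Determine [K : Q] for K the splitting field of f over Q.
[K : Q] = 6

By the rational root test, any rational root of the monic integer polynomial f(x) = x^3 + 37x - 22 must be an integer dividing the constant term -22, i.e. one of ±{1, 2, 11, 22}. Evaluating: f(1) = 16, f(-1) = -60, f(2) = 60, f(-2) = -104, f(11) = 1716, f(-11) = -1760, f(22) = 11440, f(-22) = -11484; none is 0, so f has no rational root and is therefore irreducible over Q (a cubic with no linear factor over a field is irreducible). For an irreducible cubic, the Galois group is A_3 or S_3 according as the discriminant disc(f) = -4a^3 - 27b^2 = -4·(37)^3 - 27·(-22)^2 = -215680 is or is not a square in Q. Here disc(f) = -215680 is not a perfect square in Q, so the Galois group of f over Q is not contained in A_3 and must be all of S_3. The splitting field has degree |S_3| = 6 over Q, so [K : Q] = 6.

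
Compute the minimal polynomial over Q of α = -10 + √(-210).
m_α(x) = x^2 + 20x + 310

From α + 10 = √(-210), squaring gives (α + 10)^2 = -210, i.e. α^2 + 20α + 100 = -210, so α^2 + 20α + 310 = 0. The discriminant of x^2 + 20x + 310 is (20)^2 - 4·(310) = 400 - 1240 = -840, and 4·(-210) is not a perfect square in Q since -210 is squarefree and ≠ 1. Hence x^2 + 20x + 310 is irreducible over Q and is the minimal polynomial of α.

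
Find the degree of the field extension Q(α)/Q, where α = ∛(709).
[Q(α):Q] = 3

The minimal polynomial of α is x^3 - 709, irreducible over Q since 709 is not a perfect cube (so x^3 - 709 has no rational root). Hence [Q(α):Q] = deg(m_α) = 3.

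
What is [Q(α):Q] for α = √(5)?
[Q(α):Q] = 2

[Q(α):Q] equals the degree of the minimal polynomial of α. Here α^2 = 5 and x^2 - 5 is irreducible (d = 5 is squarefree, ≠ 1, hence not a square), so deg(m_α) = 2. Thus [Q(α):Q] = 2.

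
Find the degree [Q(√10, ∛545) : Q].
[Q(√10, ∛545) : Q] = 6

Let L = Q(√10, ∛545). Since Q(√10) ⊂ L and [Q(√10):Q] = 2, the tower law gives 2 | [L:Q]. Likewise Q(∛545) ⊂ L with [Q(∛545):Q] = 3 (because 545 is not a perfect cube), so 3 | [L:Q]. As gcd(2,3) = 1, [L:Q] is divisible by 6. Conversely L is generated over Q by √10 and ∛545, so [L:Q] ≤ 2·3 = 6. Therefore [Q(√10, ∛545) : Q] = 6.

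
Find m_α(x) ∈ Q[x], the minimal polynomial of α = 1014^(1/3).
m_α(x) = x^3 - 1014

α satisfies α^3 = 1014, so x^3 - 1014 annihilates α. By the rational root test, a rational root p/q (in lowest terms) of x^3 - 1014 would satisfy p^3 = 1014 q^3, forcing q = 1 and p^3 = 1014; but 1014 is not a perfect cube, contradiction. A monic cubic over Q with no rational root is irreducible (any nontrivial factorization would include a linear factor). Hence x^3 - 1014 is the minimal polynomial of α, and in particular [Q(α):Q] = 3.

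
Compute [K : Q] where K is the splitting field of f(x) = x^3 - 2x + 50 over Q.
[K : Q] = 6

By the rational root test, any rational root of the monic integer polynomial f(x) = x^3 - 2x + 50 must be an integer dividing the constant term 50, i.e. one of ±{1, 2, 5, 10, 25, 50}. Evaluating: f(1) = 49, f(-1) = 51, f(2) = 54, f(-2) = 46, f(5) = 165, f(-5) = -65, f(10) = 1030, f(-10) = -930, f(25) = 15625, f(-25) = -15525, f(50) = 124950, f(-50) = -124850; none is 0, so f has no rational root and is therefore irreducible over Q (a cubic with no linear factor over a field is irreducible). For an irreducible cubic, the Galois group is A_3 or S_3 according as the discriminant disc(f) = -4a^3 - 27b^2 = -4·(-2)^3 - 27·(50)^2 = -67468 is or is not a square in Q. Here disc(f) = -67468 is not a perfect square in Q, so the Galois group of f over Q is not contained in A_3 and must be all of S_3. The splitting field has degree |S_3| = 6 over Q, so [K : Q] = 6.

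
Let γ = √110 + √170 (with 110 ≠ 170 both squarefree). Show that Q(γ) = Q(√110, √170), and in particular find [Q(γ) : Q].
[Q(γ) : Q] = 4 (equivalently, Q(γ) = Q(√110, √170))

Obviously Q(γ) ⊆ Q(√110, √170), and [Q(√110, √170):Q] = 4 (since 110, 170 are distinct squarefree integers > 1 with 18700 not a perfect square). To show equality we compute the minimal polynomial of γ. From γ = √110 + √170: γ^2 = 110 + 2√(18700) + 170 = 280 + 2√(18700), so γ^2 - 280 = 2√(18700); squaring, (γ^2 - 280)^2 = 4·18700, i.e. γ^4 - 560γ^2 + 78400 - 74800 = 0, i.e. γ^4 - 560γ^2 + 3600 = 0. So γ is a root of x^4 - 560x^2 + 3600. This polynomial is irreducible over Q: it has no rational root (each ±√110 ± √170 is irrational), and any factorization into two quadratics over Q would force √(18700) ∈ Q (pairing opposite roots) or √110, √170 ∈ Q (other pairings), all impossible. Hence [Q(γ):Q] = 4 = [Q(√110, √170):Q], so Q(γ) = Q(√110, √170).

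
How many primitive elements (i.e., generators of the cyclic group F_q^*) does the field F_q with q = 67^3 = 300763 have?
There are φ(300762) = 75600 primitive elements

F_q^* is cyclic of order q - 1 = 300762. A cyclic group of order m has exactly φ(m) generators. Here m = 300762 = 2 · 3^2 · 7^2 · 11 · 31, so the number of primitive elements is φ(300762) = 75600.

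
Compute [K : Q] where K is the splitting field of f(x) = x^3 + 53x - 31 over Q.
[K : Q] = 6

By the rational root test, any rational root of the monic integer polynomial f(x) = x^3 + 53x - 31 must be an integer dividing the constant term -31, i.e. one of ±{1, 31}. Evaluating: f(1) = 23, f(-1) = -85, f(31) = 31403, f(-31) = -31465; none is 0, so f has no rational root and is therefore irreducible over Q (a cubic with no linear factor over a field is irreducible). For an irreducible cubic, the Galois group is A_3 or S_3 according as the discriminant disc(f) = -4a^3 - 27b^2 = -4·(53)^3 - 27·(-31)^2 = -621455 is or is not a square in Q. Here disc(f) = -621455 is not a perfect square in Q, so the Galois group of f over Q is not contained in A_3 and must be all of S_3. The splitting field has degree |S_3| = 6 over Q, so [K : Q] = 6.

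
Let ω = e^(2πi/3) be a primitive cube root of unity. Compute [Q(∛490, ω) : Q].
[Q(∛490, ω) : Q] = 6

[Q(∛490):Q] = 3 (min poly x^3 - 490, irreducible since 490 is not a perfect cube). [Q(ω):Q] = 2 (min poly x^2 + x + 1). Since Q(∛490) ⊂ R and ω ∉ R, we have ω ∉ Q(∛490), so x^2 + x + 1 remains irreducible over Q(∛490) and [Q(∛490, ω) : Q(∛490)] = 2. By the tower law, [Q(∛490, ω) : Q] = 3 · 2 = 6. (In fact Q(∛490, ω) is the splitting field of x^3 - 490 over Q.)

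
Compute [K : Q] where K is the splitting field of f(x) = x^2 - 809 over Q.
[K : Q] = 2

f(x) = x^2 - 809 factors as (x - √809)(x + √809). The splitting field is K = Q(√809). Since 809 is squarefree and > 1, it is not a perfect square, so x^2 - 809 is irreducible over Q and [Q(√809) : Q] = 2. Hence [K : Q] = 2.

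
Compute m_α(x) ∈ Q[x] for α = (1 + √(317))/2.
m_α(x) = x^2 - x - 79

From 2α - 1 = √(317), squaring gives (2α - 1)^2 = 317, i.e. 4α^2 - 4α + 1 = 317, so α^2 - α + (1 - 317)/4 = 0. Since 317 ≡ 1 (mod 4), (1 - 317)/4 = -79 ∈ Z. The polynomial x^2 - x - 79 has discriminant 1 - 4·(-79) = 317, which is not a perfect square in Q (d = 317 is squarefree and ≠ 1), so x^2 - x - 79 is irreducible over Q. It is the minimal polynomial of α.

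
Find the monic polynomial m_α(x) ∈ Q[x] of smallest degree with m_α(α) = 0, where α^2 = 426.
m_α(x) = x^2 - 426

α satisfies α^2 - 426 = 0, so x^2 - 426 annihilates α. Since d = 426 is squarefree and ≠ 1, it is not a perfect square in Q, so x^2 - 426 has no rational root and is therefore irreducible over Q (a degree-2 polynomial over a field is irreducible iff it has no root). Hence m_α(x) = x^2 - 426.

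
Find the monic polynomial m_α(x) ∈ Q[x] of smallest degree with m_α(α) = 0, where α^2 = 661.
m_α(x) = x^2 - 661

α satisfies α^2 - 661 = 0, so x^2 - 661 annihilates α. Since d = 661 is squarefree and ≠ 1, it is not a perfect square in Q, so x^2 - 661 has no rational root and is therefore irreducible over Q (a degree-2 polynomial over a field is irreducible iff it has no root). Hence m_α(x) = x^2 - 661.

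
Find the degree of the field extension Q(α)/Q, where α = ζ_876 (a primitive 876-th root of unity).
[Q(α):Q] = 288

The minimal polynomial of ζ_876 over Q is the 876-th cyclotomic polynomial Φ_876(x), which is irreducible over Q and has degree φ(876) = 288. Hence [Q(α):Q] = φ(876) = 288.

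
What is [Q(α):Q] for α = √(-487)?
[Q(α):Q] = 2

[Q(α):Q] equals the degree of the minimal polynomial of α. Here α^2 = -487 and x^2 + 487 is irreducible (d = -487 is squarefree, ≠ 1, hence not a square), so deg(m_α) = 2. Thus [Q(α):Q] = 2.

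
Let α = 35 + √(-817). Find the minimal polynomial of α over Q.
m_α(x) = x^2 - 70x + 2042

From α - 35 = √(-817), squaring gives (α - 35)^2 = -817, i.e. α^2 - 70α + 1225 = -817, so α^2 - 70α + 2042 = 0. The discriminant of x^2 - 70x + 2042 is (-70)^2 - 4·(2042) = 4900 - 8168 = -3268, and 4·(-817) is not a perfect square in Q since -817 is squarefree and ≠ 1. Hence x^2 - 70x + 2042 is irreducible over Q and is the minimal polynomial of α.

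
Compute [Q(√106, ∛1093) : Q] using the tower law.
[Q(√106, ∛1093) : Q] = 6

Let L = Q(√106, ∛1093). Since Q(√106) ⊂ L and [Q(√106):Q] = 2, the tower law gives 2 | [L:Q]. Likewise Q(∛1093) ⊂ L with [Q(∛1093):Q] = 3 (because 1093 is not a perfect cube), so 3 | [L:Q]. As gcd(2,3) = 1, [L:Q] is divisible by 6. Conversely L is generated over Q by √106 and ∛1093, so [L:Q] ≤ 2·3 = 6. Therefore [Q(√106, ∛1093) : Q] = 6.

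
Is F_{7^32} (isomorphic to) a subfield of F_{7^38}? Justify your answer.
No: F_{7^32} is not a subfield of F_{7^38}

F_{p^m} embeds in F_{p^n} iff m | n. Here 32 ∤ 38 (since 38 = 1·32 + 6 with remainder 6 ≠ 0), so F_{7^32} is not a subfield of F_{7^38}. Equivalently: if it were, the tower law would give 32 = [F_{7^32}:F_7] dividing [F_{7^38}:F_7] = 38, contradiction.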